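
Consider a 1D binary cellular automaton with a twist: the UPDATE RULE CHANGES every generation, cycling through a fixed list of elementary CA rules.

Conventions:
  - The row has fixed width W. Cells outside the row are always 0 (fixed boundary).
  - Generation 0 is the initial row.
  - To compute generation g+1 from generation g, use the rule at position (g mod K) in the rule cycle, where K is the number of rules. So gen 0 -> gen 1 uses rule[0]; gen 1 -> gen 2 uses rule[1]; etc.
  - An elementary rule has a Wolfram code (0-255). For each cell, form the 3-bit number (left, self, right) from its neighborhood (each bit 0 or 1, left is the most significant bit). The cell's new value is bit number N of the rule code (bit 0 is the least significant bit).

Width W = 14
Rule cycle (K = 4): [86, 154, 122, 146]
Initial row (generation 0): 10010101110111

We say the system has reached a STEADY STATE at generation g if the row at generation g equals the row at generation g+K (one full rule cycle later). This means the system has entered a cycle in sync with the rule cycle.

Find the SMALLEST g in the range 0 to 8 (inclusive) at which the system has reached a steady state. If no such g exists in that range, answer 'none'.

Answer: 4

Derivation:
Gen 0: 10010101110111
Gen 1 (rule 86): 11110100010001
Gen 2 (rule 154): 11100010101010
Gen 3 (rule 122): 10110101010101
Gen 4 (rule 146): 00000000000000
Gen 5 (rule 86): 00000000000000
Gen 6 (rule 154): 00000000000000
Gen 7 (rule 122): 00000000000000
Gen 8 (rule 146): 00000000000000
Gen 9 (rule 86): 00000000000000
Gen 10 (rule 154): 00000000000000
Gen 11 (rule 122): 00000000000000
Gen 12 (rule 146): 00000000000000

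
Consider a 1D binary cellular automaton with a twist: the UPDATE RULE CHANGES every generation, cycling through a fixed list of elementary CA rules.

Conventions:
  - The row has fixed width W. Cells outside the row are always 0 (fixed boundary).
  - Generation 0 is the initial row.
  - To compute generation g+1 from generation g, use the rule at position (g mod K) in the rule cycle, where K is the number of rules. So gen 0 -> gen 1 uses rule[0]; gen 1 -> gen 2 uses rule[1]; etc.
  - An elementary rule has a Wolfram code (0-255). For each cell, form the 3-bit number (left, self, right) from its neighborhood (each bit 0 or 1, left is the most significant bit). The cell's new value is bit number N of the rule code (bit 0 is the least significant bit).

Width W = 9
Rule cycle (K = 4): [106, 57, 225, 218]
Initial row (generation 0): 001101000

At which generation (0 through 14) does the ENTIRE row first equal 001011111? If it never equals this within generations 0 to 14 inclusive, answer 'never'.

Gen 0: 001101000
Gen 1 (rule 106): 011110000
Gen 2 (rule 57): 010001111
Gen 3 (rule 225): 000100111
Gen 4 (rule 218): 001011111
Gen 5 (rule 106): 010110001
Gen 6 (rule 57): 001101100
Gen 7 (rule 225): 100110101
Gen 8 (rule 218): 011110000
Gen 9 (rule 106): 110010000
Gen 10 (rule 57): 101001111
Gen 11 (rule 225): 010000111
Gen 12 (rule 218): 101001111
Gen 13 (rule 106): 010011001
Gen 14 (rule 57): 001010100

Answer: 4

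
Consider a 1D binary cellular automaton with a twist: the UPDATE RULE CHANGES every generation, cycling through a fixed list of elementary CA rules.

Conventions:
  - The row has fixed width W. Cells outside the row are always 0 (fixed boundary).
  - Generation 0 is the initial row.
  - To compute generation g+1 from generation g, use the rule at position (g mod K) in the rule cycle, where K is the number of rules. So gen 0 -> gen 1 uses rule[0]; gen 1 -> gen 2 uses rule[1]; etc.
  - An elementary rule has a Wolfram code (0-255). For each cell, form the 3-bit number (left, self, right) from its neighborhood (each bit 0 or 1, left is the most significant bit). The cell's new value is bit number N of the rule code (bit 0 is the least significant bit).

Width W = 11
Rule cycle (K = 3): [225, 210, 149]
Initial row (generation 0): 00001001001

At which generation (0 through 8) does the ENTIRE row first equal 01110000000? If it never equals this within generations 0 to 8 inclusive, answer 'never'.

Gen 0: 00001001001
Gen 1 (rule 225): 11100000000
Gen 2 (rule 210): 01110000000
Gen 3 (rule 149): 00101111111
Gen 4 (rule 225): 10010111111
Gen 5 (rule 210): 01100011111
Gen 6 (rule 149): 00011001110
Gen 7 (rule 225): 11001000110
Gen 8 (rule 210): 01110101011

Answer: 2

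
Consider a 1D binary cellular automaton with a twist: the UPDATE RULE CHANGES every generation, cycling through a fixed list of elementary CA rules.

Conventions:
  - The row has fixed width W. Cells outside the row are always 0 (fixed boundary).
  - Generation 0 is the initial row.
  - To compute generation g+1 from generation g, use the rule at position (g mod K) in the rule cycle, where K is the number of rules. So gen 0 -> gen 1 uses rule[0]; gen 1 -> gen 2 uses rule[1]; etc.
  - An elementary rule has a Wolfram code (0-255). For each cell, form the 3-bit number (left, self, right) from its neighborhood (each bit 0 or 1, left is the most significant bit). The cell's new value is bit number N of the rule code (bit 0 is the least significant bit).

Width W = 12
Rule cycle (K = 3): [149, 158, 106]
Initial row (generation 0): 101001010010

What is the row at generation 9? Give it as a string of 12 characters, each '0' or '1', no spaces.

Gen 0: 101001010010
Gen 1 (rule 149): 101101011011
Gen 2 (rule 158): 101001010010
Gen 3 (rule 106): 010010100100
Gen 4 (rule 149): 011010110111
Gen 5 (rule 158): 110010100110
Gen 6 (rule 106): 110101001110
Gen 7 (rule 149): 000101100101
Gen 8 (rule 158): 001101011101
Gen 9 (rule 106): 011110110110

Answer: 011110110110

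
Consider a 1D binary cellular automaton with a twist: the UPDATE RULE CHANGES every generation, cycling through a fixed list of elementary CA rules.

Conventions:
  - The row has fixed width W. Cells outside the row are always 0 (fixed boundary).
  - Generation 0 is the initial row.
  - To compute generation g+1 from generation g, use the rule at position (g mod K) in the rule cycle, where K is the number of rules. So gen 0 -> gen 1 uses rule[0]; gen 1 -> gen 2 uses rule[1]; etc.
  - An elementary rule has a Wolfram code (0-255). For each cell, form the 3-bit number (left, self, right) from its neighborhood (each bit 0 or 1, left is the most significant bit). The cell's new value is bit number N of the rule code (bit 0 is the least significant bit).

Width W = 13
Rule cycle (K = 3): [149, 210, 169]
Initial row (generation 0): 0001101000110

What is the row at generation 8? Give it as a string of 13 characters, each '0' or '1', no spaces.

Gen 0: 0001101000110
Gen 1 (rule 149): 1100001110001
Gen 2 (rule 210): 0110010111010
Gen 3 (rule 169): 0100001110100
Gen 4 (rule 149): 0111100100111
Gen 5 (rule 210): 1011111011011
Gen 6 (rule 169): 0111110110110
Gen 7 (rule 149): 0011100000001
Gen 8 (rule 210): 0101110000010

Answer: 0101110000010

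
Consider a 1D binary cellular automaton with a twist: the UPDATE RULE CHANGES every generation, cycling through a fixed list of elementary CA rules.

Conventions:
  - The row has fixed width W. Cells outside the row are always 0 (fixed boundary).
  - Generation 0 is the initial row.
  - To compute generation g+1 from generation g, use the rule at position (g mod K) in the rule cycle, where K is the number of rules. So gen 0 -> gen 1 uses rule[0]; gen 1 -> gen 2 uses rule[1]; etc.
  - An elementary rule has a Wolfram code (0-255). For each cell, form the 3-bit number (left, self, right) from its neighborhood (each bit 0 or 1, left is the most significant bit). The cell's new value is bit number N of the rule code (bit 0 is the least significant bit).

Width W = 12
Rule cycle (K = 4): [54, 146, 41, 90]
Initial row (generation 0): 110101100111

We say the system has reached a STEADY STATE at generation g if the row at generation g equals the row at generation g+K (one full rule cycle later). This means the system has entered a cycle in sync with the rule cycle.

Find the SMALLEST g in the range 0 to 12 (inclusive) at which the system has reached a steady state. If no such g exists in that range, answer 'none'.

Answer: none

Derivation:
Gen 0: 110101100111
Gen 1 (rule 54): 001110011000
Gen 2 (rule 146): 010101100100
Gen 3 (rule 41): 001011000001
Gen 4 (rule 90): 010011100010
Gen 5 (rule 54): 111100010111
Gen 6 (rule 146): 011010100010
Gen 7 (rule 41): 010101001000
Gen 8 (rule 90): 100000110100
Gen 9 (rule 54): 110001001110
Gen 10 (rule 146): 001010110101
Gen 11 (rule 41): 100101101010
Gen 12 (rule 90): 011001100001
Gen 13 (rule 54): 100110010011
Gen 14 (rule 146): 011001101100
Gen 15 (rule 41): 010001011001
Gen 16 (rule 90): 101010011110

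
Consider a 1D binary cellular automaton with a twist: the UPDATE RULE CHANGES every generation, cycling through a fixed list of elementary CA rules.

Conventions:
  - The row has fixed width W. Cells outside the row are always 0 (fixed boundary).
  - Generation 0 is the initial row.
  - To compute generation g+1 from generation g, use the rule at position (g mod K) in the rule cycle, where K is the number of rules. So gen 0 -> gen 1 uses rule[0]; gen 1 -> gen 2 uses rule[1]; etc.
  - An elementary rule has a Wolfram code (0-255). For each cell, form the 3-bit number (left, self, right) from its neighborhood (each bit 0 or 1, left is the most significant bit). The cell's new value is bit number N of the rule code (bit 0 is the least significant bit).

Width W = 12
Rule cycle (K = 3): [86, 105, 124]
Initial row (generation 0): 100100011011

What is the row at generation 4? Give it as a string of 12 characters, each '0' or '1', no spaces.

Gen 0: 100100011011
Gen 1 (rule 86): 111110101001
Gen 2 (rule 105): 100011010000
Gen 3 (rule 124): 110011111000
Gen 4 (rule 86): 011100001100

Answer: 011100001100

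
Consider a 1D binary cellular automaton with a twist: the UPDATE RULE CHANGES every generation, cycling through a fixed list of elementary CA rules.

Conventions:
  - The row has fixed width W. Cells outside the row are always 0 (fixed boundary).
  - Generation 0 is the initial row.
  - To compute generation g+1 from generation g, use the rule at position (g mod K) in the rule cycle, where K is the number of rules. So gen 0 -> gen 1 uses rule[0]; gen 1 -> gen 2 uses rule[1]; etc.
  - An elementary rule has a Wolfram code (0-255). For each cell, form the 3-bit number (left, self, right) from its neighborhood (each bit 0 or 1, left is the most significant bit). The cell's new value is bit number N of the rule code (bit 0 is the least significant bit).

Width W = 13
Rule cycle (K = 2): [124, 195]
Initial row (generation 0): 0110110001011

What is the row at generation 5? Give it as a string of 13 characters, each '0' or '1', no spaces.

Gen 0: 0110110001011
Gen 1 (rule 124): 0111111001111
Gen 2 (rule 195): 1011111010111
Gen 3 (rule 124): 1110001111101
Gen 4 (rule 195): 0110110111100
Gen 5 (rule 124): 0111111100110

Answer: 0111111100110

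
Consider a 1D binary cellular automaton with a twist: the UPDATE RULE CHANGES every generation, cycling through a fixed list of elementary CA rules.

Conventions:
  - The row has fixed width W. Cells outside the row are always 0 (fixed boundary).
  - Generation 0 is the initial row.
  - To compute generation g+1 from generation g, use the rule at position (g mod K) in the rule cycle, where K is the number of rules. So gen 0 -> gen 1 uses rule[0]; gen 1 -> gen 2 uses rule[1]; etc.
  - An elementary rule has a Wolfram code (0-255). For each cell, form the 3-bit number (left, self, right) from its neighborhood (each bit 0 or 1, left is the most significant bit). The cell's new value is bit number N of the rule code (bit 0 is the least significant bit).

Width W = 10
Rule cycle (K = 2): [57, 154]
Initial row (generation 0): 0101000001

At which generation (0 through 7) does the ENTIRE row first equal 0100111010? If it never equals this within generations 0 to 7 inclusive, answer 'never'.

Answer: 2

Derivation:
Gen 0: 0101000001
Gen 1 (rule 57): 0010111100
Gen 2 (rule 154): 0100111010
Gen 3 (rule 57): 0010100101
Gen 4 (rule 154): 0100011000
Gen 5 (rule 57): 0011010111
Gen 6 (rule 154): 0110000110
Gen 7 (rule 57): 0101110101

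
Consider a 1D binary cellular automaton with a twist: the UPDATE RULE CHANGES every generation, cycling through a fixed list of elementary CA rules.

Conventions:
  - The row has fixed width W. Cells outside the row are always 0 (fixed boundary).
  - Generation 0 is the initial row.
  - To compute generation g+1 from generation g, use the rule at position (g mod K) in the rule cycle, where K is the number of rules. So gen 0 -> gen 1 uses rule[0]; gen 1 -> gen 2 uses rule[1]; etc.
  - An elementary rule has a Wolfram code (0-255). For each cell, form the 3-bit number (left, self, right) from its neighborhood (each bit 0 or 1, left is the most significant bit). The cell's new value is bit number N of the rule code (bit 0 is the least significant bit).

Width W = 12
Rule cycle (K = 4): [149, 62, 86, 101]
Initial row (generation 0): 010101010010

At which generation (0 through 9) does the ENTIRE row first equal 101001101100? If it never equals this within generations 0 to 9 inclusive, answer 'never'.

Answer: never

Derivation:
Gen 0: 010101010010
Gen 1 (rule 149): 010101011011
Gen 2 (rule 62): 111111110110
Gen 3 (rule 86): 000000010011
Gen 4 (rule 101): 111111010001
Gen 5 (rule 149): 011110011101
Gen 6 (rule 62): 110001110011
Gen 7 (rule 86): 011010011101
Gen 8 (rule 101): 001110000111
Gen 9 (rule 149): 100101110010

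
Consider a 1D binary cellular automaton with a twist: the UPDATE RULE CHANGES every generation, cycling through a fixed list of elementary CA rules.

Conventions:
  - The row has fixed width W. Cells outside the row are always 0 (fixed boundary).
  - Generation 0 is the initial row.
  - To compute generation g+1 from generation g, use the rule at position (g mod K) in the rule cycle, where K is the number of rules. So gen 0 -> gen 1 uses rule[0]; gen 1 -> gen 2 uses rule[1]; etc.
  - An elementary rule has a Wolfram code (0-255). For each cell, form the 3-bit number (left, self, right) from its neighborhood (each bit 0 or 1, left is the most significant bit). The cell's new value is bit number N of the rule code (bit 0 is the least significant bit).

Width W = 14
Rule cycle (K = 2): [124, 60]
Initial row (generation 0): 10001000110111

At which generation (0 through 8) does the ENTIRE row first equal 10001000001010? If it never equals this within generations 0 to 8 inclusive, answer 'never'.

Gen 0: 10001000110111
Gen 1 (rule 124): 11001100111101
Gen 2 (rule 60): 10101010100011
Gen 3 (rule 124): 11111111110011
Gen 4 (rule 60): 10000000001010
Gen 5 (rule 124): 11000000001111
Gen 6 (rule 60): 10100000001000
Gen 7 (rule 124): 11110000001100
Gen 8 (rule 60): 10001000001010

Answer: 8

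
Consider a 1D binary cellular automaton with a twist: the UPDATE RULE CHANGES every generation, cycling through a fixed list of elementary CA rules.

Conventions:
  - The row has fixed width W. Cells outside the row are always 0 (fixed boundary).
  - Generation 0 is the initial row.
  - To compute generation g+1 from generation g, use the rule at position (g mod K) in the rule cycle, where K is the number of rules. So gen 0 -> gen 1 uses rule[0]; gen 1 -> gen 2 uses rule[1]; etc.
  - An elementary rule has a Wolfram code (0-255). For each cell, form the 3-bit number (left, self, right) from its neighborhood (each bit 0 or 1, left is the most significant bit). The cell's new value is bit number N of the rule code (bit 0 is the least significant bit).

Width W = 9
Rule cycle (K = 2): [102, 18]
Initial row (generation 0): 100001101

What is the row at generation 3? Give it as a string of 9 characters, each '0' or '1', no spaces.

Gen 0: 100001101
Gen 1 (rule 102): 100010111
Gen 2 (rule 18): 010100000
Gen 3 (rule 102): 111100000

Answer: 111100000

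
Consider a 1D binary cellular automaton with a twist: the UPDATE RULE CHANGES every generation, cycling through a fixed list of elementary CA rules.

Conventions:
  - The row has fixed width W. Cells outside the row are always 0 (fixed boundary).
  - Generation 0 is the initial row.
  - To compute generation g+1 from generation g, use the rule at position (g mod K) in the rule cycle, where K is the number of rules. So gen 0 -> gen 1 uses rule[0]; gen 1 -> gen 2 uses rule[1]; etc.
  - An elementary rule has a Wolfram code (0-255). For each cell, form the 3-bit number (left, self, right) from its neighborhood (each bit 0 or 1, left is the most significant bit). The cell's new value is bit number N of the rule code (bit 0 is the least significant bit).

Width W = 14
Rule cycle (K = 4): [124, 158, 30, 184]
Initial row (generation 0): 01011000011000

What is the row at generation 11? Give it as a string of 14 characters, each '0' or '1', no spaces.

Gen 0: 01011000011000
Gen 1 (rule 124): 01111100011100
Gen 2 (rule 158): 11111010111010
Gen 3 (rule 30): 10000010100011
Gen 4 (rule 184): 01000001010010
Gen 5 (rule 124): 01100001111011
Gen 6 (rule 158): 11010011110010
Gen 7 (rule 30): 10011110001111
Gen 8 (rule 184): 01011101001110
Gen 9 (rule 124): 01110111101011
Gen 10 (rule 158): 11100111001010
Gen 11 (rule 30): 10011100111011

Answer: 10011100111011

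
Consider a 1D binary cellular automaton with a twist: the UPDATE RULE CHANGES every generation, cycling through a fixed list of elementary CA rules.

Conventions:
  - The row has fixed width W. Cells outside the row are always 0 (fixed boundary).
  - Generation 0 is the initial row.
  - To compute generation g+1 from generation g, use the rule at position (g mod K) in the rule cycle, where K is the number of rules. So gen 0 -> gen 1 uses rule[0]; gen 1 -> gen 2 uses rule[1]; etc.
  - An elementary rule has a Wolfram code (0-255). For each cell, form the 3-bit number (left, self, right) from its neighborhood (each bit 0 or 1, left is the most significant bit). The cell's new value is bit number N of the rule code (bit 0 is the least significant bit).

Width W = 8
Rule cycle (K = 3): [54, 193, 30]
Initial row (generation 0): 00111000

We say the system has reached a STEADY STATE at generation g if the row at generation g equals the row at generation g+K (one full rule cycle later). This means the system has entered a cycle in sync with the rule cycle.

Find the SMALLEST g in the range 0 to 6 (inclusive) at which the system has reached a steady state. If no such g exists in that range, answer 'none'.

Answer: 1

Derivation:
Gen 0: 00111000
Gen 1 (rule 54): 01000100
Gen 2 (rule 193): 00010001
Gen 3 (rule 30): 00111011
Gen 4 (rule 54): 01000100
Gen 5 (rule 193): 00010001
Gen 6 (rule 30): 00111011
Gen 7 (rule 54): 01000100
Gen 8 (rule 193): 00010001
Gen 9 (rule 30): 00111011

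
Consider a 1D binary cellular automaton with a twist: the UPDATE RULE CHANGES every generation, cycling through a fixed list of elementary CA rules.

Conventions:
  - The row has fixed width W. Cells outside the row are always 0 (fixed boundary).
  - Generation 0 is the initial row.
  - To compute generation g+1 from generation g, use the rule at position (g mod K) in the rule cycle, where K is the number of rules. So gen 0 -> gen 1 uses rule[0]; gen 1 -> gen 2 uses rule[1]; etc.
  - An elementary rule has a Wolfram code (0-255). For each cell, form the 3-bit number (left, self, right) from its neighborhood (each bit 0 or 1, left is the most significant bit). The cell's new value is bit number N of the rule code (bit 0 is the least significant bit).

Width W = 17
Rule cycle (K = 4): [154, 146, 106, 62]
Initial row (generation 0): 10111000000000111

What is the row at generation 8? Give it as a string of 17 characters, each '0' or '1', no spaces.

Gen 0: 10111000000000111
Gen 1 (rule 154): 00110100000001110
Gen 2 (rule 146): 01000010000010101
Gen 3 (rule 106): 10000100000101010
Gen 4 (rule 62): 11001110001111111
Gen 5 (rule 154): 10111101011111110
Gen 6 (rule 146): 00011000001111101
Gen 7 (rule 106): 00111000011000110
Gen 8 (rule 62): 01100100110101101

Answer: 01100100110101101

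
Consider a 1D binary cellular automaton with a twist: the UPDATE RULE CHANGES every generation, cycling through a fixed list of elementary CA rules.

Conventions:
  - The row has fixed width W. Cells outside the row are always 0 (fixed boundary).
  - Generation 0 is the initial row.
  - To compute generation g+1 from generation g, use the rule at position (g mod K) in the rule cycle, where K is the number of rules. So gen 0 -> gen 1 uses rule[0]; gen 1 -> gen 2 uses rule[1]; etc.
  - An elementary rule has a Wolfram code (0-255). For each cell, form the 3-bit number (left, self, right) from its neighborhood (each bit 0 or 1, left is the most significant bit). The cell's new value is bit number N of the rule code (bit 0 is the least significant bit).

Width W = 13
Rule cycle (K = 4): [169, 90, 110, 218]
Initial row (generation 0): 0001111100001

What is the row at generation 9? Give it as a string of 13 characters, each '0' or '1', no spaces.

Gen 0: 0001111100001
Gen 1 (rule 169): 1101111001100
Gen 2 (rule 90): 1101001111110
Gen 3 (rule 110): 1111011000010
Gen 4 (rule 218): 1111011100101
Gen 5 (rule 169): 1110111000010
Gen 6 (rule 90): 1010101100101
Gen 7 (rule 110): 1111111101111
Gen 8 (rule 218): 1111111101111
Gen 9 (rule 169): 1111111011110

Answer: 1111111011110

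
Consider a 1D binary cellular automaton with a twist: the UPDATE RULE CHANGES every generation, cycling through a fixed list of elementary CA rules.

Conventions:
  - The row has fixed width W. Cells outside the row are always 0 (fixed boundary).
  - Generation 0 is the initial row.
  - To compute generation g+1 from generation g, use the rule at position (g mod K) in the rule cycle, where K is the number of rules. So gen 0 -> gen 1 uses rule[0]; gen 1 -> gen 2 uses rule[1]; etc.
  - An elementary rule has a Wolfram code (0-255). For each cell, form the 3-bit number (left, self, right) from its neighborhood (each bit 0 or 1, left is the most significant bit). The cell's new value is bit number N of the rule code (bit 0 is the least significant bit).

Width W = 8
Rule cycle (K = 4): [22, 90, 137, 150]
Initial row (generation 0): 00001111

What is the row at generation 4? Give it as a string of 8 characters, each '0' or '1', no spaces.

Answer: 11000100

Derivation:
Gen 0: 00001111
Gen 1 (rule 22): 00010000
Gen 2 (rule 90): 00101000
Gen 3 (rule 137): 10000011
Gen 4 (rule 150): 11000100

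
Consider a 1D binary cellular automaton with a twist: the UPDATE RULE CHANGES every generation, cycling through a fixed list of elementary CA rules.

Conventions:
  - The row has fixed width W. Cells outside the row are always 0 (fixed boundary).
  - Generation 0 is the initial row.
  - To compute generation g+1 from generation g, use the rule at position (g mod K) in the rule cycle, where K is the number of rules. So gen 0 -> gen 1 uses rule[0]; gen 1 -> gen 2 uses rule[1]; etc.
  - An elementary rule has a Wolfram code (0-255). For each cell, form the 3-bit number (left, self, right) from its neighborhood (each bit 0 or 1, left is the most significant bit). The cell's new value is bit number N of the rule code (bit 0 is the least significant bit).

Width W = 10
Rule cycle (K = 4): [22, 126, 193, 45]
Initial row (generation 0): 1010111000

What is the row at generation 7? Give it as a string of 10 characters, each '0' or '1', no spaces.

Gen 0: 1010111000
Gen 1 (rule 22): 1010000100
Gen 2 (rule 126): 1111001110
Gen 3 (rule 193): 0111000110
Gen 4 (rule 45): 0100010100
Gen 5 (rule 22): 1110110110
Gen 6 (rule 126): 1011111111
Gen 7 (rule 193): 0001111111

Answer: 0001111111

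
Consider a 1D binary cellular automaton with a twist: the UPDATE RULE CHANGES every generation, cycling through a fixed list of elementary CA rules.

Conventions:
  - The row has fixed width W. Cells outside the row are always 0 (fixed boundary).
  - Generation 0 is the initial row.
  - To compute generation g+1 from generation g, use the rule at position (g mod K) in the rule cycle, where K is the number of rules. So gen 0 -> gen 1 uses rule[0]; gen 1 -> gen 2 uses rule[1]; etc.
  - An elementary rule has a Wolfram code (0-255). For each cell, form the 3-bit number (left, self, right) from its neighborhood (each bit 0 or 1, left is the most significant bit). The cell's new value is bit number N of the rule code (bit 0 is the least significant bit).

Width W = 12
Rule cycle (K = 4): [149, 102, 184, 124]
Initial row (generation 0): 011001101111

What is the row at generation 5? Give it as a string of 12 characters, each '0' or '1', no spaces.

Gen 0: 011001101111
Gen 1 (rule 149): 000100000110
Gen 2 (rule 102): 001100001010
Gen 3 (rule 184): 001010000101
Gen 4 (rule 124): 001111000111
Gen 5 (rule 149): 100110110010

Answer: 100110110010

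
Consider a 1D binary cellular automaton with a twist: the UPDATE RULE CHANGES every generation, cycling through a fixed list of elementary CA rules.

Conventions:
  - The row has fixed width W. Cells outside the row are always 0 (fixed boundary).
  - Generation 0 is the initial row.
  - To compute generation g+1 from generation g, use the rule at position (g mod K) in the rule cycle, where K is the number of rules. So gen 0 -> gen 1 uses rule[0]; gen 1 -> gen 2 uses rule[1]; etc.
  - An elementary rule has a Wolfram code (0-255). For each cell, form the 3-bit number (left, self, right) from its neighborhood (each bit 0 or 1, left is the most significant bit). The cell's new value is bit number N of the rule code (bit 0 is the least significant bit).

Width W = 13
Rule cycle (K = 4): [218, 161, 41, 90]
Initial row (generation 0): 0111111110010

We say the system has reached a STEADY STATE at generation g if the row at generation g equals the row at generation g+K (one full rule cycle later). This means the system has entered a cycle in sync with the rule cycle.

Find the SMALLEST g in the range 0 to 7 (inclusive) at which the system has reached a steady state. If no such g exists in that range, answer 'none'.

Answer: none

Derivation:
Gen 0: 0111111110010
Gen 1 (rule 218): 1111111111101
Gen 2 (rule 161): 0111111111010
Gen 3 (rule 41): 0100000000100
Gen 4 (rule 90): 1010000001010
Gen 5 (rule 218): 0001000010001
Gen 6 (rule 161): 1100011000100
Gen 7 (rule 41): 1001010010001
Gen 8 (rule 90): 0110001101010
Gen 9 (rule 218): 1111011100001
Gen 10 (rule 161): 0110101001100
Gen 11 (rule 41): 0101010001001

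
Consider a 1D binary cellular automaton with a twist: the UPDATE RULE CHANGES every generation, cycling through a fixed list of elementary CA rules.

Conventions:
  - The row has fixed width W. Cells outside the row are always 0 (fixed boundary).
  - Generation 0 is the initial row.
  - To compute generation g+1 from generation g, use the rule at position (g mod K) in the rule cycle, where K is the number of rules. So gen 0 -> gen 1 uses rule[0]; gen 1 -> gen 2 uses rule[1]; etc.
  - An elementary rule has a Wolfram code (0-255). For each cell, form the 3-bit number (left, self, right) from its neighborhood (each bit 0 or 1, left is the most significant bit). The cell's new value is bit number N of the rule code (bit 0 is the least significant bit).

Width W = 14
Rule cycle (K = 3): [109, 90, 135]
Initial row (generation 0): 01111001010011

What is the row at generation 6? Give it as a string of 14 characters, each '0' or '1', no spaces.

Answer: 11101011111111

Derivation:
Gen 0: 01111001010011
Gen 1 (rule 109): 01001001110011
Gen 2 (rule 90): 10110111011111
Gen 3 (rule 135): 10000010001110
Gen 4 (rule 109): 10111010101010
Gen 5 (rule 90): 00101000000001
Gen 6 (rule 135): 11101011111111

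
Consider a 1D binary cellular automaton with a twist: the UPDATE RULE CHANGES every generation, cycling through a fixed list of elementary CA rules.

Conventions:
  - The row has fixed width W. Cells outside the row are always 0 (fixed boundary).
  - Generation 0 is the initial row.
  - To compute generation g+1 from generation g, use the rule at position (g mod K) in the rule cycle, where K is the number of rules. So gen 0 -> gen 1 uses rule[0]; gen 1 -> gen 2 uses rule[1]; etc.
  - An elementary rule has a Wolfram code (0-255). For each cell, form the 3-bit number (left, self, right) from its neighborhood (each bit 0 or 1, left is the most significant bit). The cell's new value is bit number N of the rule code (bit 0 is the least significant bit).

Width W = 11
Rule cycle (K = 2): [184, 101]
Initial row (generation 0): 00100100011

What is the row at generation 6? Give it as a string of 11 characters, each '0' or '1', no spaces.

Answer: 00011100101

Derivation:
Gen 0: 00100100011
Gen 1 (rule 184): 00010010010
Gen 2 (rule 101): 11010010010
Gen 3 (rule 184): 10101001001
Gen 4 (rule 101): 11111001001
Gen 5 (rule 184): 11110100100
Gen 6 (rule 101): 00011100101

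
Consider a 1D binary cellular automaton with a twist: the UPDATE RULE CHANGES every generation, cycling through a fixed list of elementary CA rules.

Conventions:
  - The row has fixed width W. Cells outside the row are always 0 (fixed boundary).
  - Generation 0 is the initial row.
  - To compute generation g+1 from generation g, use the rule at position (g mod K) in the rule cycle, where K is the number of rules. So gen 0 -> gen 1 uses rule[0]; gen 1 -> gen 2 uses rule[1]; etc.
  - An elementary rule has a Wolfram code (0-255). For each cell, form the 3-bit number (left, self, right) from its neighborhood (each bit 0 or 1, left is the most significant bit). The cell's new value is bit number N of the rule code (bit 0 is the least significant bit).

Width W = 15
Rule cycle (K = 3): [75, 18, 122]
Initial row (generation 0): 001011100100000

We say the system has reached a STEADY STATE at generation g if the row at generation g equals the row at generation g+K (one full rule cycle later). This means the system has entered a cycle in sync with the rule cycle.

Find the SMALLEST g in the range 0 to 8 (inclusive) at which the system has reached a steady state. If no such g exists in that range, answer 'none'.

Gen 0: 001011100100000
Gen 1 (rule 75): 110010101001111
Gen 2 (rule 18): 001100000110000
Gen 3 (rule 122): 011110001111000
Gen 4 (rule 75): 110010111001011
Gen 5 (rule 18): 001100000110000
Gen 6 (rule 122): 011110001111000
Gen 7 (rule 75): 110010111001011
Gen 8 (rule 18): 001100000110000
Gen 9 (rule 122): 011110001111000
Gen 10 (rule 75): 110010111001011
Gen 11 (rule 18): 001100000110000

Answer: 2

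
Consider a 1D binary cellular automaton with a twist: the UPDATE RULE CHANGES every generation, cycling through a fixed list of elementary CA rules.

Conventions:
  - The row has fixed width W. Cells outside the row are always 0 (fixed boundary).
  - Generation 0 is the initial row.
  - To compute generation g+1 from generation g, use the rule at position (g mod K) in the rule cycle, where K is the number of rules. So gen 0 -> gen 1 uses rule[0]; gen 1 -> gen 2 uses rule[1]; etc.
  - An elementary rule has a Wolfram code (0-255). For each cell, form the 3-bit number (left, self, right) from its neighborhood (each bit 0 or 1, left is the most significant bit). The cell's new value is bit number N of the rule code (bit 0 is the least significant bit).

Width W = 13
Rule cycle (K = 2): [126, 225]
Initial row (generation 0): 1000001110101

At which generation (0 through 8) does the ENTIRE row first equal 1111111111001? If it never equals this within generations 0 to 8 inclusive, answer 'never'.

Answer: 3

Derivation:
Gen 0: 1000001110101
Gen 1 (rule 126): 1100011011111
Gen 2 (rule 225): 0101001101111
Gen 3 (rule 126): 1111111111001
Gen 4 (rule 225): 0111111111000
Gen 5 (rule 126): 1100000001100
Gen 6 (rule 225): 0101111100101
Gen 7 (rule 126): 1111000111111
Gen 8 (rule 225): 0111010011111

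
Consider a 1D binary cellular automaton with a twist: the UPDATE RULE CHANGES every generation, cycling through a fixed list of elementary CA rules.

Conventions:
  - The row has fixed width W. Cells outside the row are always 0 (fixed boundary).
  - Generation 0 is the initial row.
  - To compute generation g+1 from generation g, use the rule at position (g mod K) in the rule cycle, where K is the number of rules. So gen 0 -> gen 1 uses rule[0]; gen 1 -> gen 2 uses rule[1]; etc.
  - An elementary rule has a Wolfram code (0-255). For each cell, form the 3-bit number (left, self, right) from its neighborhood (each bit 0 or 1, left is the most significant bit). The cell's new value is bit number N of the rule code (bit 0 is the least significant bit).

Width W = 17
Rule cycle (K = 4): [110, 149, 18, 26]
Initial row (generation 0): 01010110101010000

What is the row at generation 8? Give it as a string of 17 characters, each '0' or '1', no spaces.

Gen 0: 01010110101010000
Gen 1 (rule 110): 11111111111110000
Gen 2 (rule 149): 01111111111101111
Gen 3 (rule 18): 10000000000000000
Gen 4 (rule 26): 01000000000000000
Gen 5 (rule 110): 11000000000000000
Gen 6 (rule 149): 00111111111111111
Gen 7 (rule 18): 01000000000000000
Gen 8 (rule 26): 10100000000000000

Answer: 10100000000000000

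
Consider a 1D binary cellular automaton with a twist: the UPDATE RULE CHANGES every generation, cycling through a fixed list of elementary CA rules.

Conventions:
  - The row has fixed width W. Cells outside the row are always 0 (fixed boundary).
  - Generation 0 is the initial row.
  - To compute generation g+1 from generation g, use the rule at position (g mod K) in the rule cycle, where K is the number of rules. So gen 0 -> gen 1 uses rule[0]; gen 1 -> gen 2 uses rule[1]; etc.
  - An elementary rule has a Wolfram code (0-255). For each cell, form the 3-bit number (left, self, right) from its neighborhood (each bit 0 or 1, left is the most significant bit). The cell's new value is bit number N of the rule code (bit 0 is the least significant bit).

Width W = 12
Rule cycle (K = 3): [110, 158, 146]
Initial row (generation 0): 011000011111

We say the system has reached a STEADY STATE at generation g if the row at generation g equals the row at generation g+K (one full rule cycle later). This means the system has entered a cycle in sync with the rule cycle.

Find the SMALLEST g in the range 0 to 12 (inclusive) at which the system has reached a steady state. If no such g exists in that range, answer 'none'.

Answer: 3

Derivation:
Gen 0: 011000011111
Gen 1 (rule 110): 111000110001
Gen 2 (rule 158): 110101101011
Gen 3 (rule 146): 000000000000
Gen 4 (rule 110): 000000000000
Gen 5 (rule 158): 000000000000
Gen 6 (rule 146): 000000000000
Gen 7 (rule 110): 000000000000
Gen 8 (rule 158): 000000000000
Gen 9 (rule 146): 000000000000
Gen 10 (rule 110): 000000000000
Gen 11 (rule 158): 000000000000
Gen 12 (rule 146): 000000000000
Gen 13 (rule 110): 000000000000
Gen 14 (rule 158): 000000000000
Gen 15 (rule 146): 000000000000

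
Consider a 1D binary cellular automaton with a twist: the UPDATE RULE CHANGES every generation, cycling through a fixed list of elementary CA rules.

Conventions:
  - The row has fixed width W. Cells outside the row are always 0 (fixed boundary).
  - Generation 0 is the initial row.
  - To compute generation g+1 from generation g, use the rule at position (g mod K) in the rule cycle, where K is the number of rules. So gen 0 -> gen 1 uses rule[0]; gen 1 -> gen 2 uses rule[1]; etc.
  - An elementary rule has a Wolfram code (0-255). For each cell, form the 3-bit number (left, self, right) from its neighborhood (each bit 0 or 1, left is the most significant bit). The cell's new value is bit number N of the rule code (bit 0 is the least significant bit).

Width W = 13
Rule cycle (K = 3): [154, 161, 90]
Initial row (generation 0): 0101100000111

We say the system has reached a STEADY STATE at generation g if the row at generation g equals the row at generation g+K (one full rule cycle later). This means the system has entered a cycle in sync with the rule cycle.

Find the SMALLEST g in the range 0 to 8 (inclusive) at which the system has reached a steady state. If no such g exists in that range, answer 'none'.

Answer: none

Derivation:
Gen 0: 0101100000111
Gen 1 (rule 154): 1001010001110
Gen 2 (rule 161): 0000100100100
Gen 3 (rule 90): 0001011011010
Gen 4 (rule 154): 0010010010001
Gen 5 (rule 161): 1000000000100
Gen 6 (rule 90): 0100000001010
Gen 7 (rule 154): 1010000010001
Gen 8 (rule 161): 0100111000100
Gen 9 (rule 90): 1011101101010
Gen 10 (rule 154): 0011001000001
Gen 11 (rule 161): 1000000011100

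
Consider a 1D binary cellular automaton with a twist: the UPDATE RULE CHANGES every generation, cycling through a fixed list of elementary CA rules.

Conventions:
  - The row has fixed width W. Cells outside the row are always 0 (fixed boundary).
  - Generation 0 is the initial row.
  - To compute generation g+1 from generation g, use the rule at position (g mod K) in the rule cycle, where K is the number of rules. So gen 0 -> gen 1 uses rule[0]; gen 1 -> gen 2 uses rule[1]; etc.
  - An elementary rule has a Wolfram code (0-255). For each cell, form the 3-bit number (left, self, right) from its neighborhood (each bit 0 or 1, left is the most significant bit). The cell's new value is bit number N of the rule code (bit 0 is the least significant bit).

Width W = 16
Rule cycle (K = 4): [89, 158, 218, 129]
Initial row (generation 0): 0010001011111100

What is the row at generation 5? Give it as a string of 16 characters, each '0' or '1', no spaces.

Answer: 0111001010000011

Derivation:
Gen 0: 0010001011111100
Gen 1 (rule 89): 1001100010000111
Gen 2 (rule 158): 1111010111001110
Gen 3 (rule 218): 1111000111111111
Gen 4 (rule 129): 0110010011111110
Gen 5 (rule 89): 0111001010000011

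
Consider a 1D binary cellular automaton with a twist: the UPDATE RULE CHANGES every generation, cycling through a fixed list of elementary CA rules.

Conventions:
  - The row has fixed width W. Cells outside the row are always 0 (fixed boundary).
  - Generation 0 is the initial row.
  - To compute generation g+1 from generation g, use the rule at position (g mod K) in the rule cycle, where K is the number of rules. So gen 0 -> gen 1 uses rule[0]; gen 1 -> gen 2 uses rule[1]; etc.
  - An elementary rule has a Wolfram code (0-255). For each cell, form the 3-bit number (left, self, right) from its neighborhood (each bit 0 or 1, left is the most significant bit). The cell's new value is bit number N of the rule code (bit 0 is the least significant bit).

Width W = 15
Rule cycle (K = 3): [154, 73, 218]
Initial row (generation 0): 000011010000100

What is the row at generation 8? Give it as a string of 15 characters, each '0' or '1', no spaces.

Gen 0: 000011010000100
Gen 1 (rule 154): 000110001001010
Gen 2 (rule 73): 110110100000000
Gen 3 (rule 218): 110110010000000
Gen 4 (rule 154): 100101101000000
Gen 5 (rule 73): 000001100011111
Gen 6 (rule 218): 000011110111111
Gen 7 (rule 154): 000111100111110
Gen 8 (rule 73): 110100100100010

Answer: 110100100100010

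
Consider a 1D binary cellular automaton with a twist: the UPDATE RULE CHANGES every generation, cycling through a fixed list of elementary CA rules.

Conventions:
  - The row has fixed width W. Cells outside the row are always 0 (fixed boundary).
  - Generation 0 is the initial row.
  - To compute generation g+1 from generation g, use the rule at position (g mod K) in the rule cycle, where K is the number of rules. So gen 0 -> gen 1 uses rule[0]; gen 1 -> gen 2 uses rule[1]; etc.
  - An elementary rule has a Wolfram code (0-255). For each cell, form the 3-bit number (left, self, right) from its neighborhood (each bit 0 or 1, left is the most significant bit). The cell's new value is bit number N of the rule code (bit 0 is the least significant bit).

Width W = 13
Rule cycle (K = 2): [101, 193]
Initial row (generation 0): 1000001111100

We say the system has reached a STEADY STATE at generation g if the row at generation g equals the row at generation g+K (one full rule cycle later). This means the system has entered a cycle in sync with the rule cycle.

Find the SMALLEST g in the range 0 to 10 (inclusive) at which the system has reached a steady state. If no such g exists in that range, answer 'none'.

Answer: none

Derivation:
Gen 0: 1000001111100
Gen 1 (rule 101): 1011100000101
Gen 2 (rule 193): 0001101110000
Gen 3 (rule 101): 1100110010111
Gen 4 (rule 193): 0100010000011
Gen 5 (rule 101): 0101010111001
Gen 6 (rule 193): 0000000011000
Gen 7 (rule 101): 1111111001011
Gen 8 (rule 193): 0111111000001
Gen 9 (rule 101): 0000001011101
Gen 10 (rule 193): 1111100001100
Gen 11 (rule 101): 0000101100101
Gen 12 (rule 193): 1110000100000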